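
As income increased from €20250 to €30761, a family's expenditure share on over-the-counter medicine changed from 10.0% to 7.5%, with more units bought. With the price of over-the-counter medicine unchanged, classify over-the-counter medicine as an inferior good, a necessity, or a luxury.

necessity

Quantity rises but the budget share falls as income rises, so 0 < η < 1.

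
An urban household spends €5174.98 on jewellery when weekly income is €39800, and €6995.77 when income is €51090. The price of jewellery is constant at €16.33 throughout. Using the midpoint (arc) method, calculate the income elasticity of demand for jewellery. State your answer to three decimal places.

1.204

With a constant price, Q₁ = 5174.98/16.33 = 316.900 and Q₂ = 6995.77/16.33 = 428.400 (equivalently, work directly with expenditure since P cancels).
Midpoint %ΔQ = (6995.77 − 5174.98)/6085.38 = 0.29921; midpoint %ΔI = (51090 − 39800)/45445 = 0.24843.
η = 0.29921 / 0.24843 = 1.204.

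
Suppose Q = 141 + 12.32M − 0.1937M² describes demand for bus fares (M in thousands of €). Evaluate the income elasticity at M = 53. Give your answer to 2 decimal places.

At M = 53: Q = 249.8567.
dQ/dM = 12.32 − 0.3874M = -8.21220.
η = (dQ/dM)·(M/Q) = -8.21220 × (53/249.8567) = -1.74.

-1.74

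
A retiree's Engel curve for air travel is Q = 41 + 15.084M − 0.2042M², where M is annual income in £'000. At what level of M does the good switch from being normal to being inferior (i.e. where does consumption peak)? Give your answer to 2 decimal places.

36.93

dQ/dM = 15.084 − 0.4084M.
The good is inferior where dQ/dM < 0. Setting dQ/dM = 0 gives M = 15.084 / 0.4084 = 36.93.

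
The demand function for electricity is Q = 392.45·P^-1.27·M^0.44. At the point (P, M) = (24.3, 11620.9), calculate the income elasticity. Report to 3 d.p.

For a multiplicative demand Q = A·P^α·M^β, the income elasticity is β everywhere.
Here β = 0.44, so η = 0.440.

0.440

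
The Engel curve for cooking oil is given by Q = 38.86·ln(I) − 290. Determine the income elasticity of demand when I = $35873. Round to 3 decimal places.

At I = 35873: Q = 117.554.
dQ/dI = 38.86/I = 0.00108327 at this income.
η = (dQ/dI)·(I/Q) = 0.00108327 × (35873/117.554) = 0.331.

0.331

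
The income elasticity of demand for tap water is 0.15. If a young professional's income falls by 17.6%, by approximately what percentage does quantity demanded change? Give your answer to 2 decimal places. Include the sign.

-2.64%

%ΔQ ≈ η × %ΔI = 0.15 × (-17.6%) = -2.64%.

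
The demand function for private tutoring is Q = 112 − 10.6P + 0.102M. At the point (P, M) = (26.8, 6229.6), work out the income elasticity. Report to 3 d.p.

1.371

At P = 26.8, M = 6229.6: Q = 463.339.
Holding P constant, ∂Q/∂M = 0.102.
η_M = (∂Q/∂M)·(M/Q) = 0.102 × (6229.6/463.339) = 1.371.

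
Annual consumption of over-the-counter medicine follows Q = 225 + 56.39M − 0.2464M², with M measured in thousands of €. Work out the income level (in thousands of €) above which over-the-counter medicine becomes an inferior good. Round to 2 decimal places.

114.43

dQ/dM = 56.39 − 0.4928M.
The good is inferior where dQ/dM < 0. Setting dQ/dM = 0 gives M = 56.39 / 0.4928 = 114.43.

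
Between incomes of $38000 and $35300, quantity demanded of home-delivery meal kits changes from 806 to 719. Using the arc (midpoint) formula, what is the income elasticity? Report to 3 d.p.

ΔQ = 719 − 806 = -87; midpoint Q̄ = (806 + 719)/2 = 762.5.
ΔI = 35300 − 38000 = -2700; midpoint Ī = (38000 + 35300)/2 = 36650.
η = (ΔQ/Q̄) ÷ (ΔI/Ī) = (-87/762.5) ÷ (-2700/36650) = 1.549.

1.549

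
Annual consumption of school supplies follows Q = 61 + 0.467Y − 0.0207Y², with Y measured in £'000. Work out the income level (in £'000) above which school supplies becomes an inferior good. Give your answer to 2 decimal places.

11.28

dQ/dY = 0.467 − 0.0414Y.
The good is inferior where dQ/dY < 0. Setting dQ/dY = 0 gives Y = 0.467 / 0.0414 = 11.28.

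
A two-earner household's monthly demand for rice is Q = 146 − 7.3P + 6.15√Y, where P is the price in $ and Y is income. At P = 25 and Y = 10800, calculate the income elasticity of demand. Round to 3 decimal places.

0.530

At P = 25, Y = 10800: Q = 602.627.
Holding P constant, ∂Q/∂Y = 6.15/(2√Y) = 0.0295892.
η_Y = (∂Q/∂Y)·(Y/Q) = 0.0295892 × (10800/602.627) = 0.530.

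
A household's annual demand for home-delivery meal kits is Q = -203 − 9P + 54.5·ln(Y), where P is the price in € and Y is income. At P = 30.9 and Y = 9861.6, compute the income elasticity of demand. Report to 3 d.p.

2.711

At P = 30.9, Y = 9861.6: Q = 20.104.
Holding P constant, ∂Q/∂Y = 54.5/Y = 0.00552649.
η_Y = (∂Q/∂Y)·(Y/Q) = 0.00552649 × (9861.6/20.104) = 2.711.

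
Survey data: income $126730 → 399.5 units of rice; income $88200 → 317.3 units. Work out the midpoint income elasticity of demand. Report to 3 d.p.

0.640

ΔQ = 317.3 − 399.5 = -82.2; midpoint Q̄ = (399.5 + 317.3)/2 = 358.4.
ΔI = 88200 − 126730 = -38530; midpoint Ī = (126730 + 88200)/2 = 107465.
η = (ΔQ/Q̄) ÷ (ΔI/Ī) = (-82.2/358.4) ÷ (-38530/107465) = 0.640.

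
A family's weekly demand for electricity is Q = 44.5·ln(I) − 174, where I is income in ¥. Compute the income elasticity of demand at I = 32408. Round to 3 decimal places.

At I = 32408: Q = 288.184.
dQ/dI = 44.5/I = 0.00137312 at this income.
η = (dQ/dI)·(I/Q) = 0.00137312 × (32408/288.184) = 0.154.

0.154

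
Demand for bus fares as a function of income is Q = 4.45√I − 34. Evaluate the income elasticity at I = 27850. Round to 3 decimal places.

At I = 27850: Q = 708.630.
dQ/dI = 4.45/(2√I) = 0.0133327 at this income.
η = (dQ/dI)·(I/Q) = 0.0133327 × (27850/708.630) = 0.524.

0.524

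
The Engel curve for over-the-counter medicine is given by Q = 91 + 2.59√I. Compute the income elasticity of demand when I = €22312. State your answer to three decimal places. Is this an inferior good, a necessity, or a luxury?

At I = 22312: Q = 477.874.
dQ/dI = 2.59/(2√I) = 0.00866963 at this income.
η = (dQ/dI)·(I/Q) = 0.00866963 × (22312/477.874) = 0.405.
Since 0 < η < 1, the good is a necessity.

0.405 (necessity)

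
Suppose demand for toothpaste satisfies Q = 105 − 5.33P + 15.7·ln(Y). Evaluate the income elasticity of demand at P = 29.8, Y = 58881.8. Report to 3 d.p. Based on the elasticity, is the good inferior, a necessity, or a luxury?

0.132 (necessity)

At P = 29.8, Y = 58881.8: Q = 118.604.
Holding P constant, ∂Q/∂Y = 15.7/Y = 0.000266636.
η_Y = (∂Q/∂Y)·(Y/Q) = 0.000266636 × (58881.8/118.604) = 0.132.
Since 0 < η < 1, this is a necessity.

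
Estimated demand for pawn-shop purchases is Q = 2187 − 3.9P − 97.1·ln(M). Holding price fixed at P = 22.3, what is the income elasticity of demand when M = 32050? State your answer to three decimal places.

-0.089

At P = 22.3, M = 32050: Q = 1092.612.
Holding P constant, ∂Q/∂M = -97.1/M = -0.00302964.
η_M = (∂Q/∂M)·(M/Q) = -0.00302964 × (32050/1092.612) = -0.089.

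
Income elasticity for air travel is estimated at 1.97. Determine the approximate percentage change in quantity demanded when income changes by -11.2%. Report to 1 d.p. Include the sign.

%ΔQ ≈ η × %ΔI = 1.97 × (-11.2%) = -22.1%.

-22.1%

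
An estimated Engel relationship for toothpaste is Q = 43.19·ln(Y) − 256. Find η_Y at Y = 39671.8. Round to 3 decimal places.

0.215

At Y = 39671.8: Q = 201.313.
dQ/dY = 43.19/Y = 0.00108868 at this income.
η = (dQ/dY)·(Y/Q) = 0.00108868 × (39671.8/201.313) = 0.215.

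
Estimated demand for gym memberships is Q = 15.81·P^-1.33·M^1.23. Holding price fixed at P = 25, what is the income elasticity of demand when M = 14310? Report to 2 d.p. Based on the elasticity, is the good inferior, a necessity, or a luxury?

For a multiplicative demand Q = A·P^α·M^β, the income elasticity is β everywhere.
Here β = 1.23, so η = 1.23.
Since η > 1, this is a luxury.

1.23 (luxury)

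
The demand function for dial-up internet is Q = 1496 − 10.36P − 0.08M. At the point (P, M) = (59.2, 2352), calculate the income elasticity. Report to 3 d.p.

At P = 59.2, M = 2352: Q = 694.528.
Holding P constant, ∂Q/∂M = −0.08.
η_M = (∂Q/∂M)·(M/Q) = -0.08 × (2352/694.528) = -0.271.

-0.271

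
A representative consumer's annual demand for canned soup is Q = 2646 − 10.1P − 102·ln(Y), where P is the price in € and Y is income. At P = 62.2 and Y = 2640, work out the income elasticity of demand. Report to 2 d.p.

-0.08

At P = 62.2, Y = 2640: Q = 1214.170.
Holding P constant, ∂Q/∂Y = -102/Y = -0.0386364.
η_Y = (∂Q/∂Y)·(Y/Q) = -0.0386364 × (2640/1214.170) = -0.08.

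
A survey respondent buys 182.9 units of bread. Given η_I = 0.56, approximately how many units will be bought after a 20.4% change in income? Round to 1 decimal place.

203.8

%ΔQ ≈ η × %ΔI = 0.56 × 20.4% = 11.424%.
New Q ≈ 182.9 × (1 + 0.11424) = 203.8.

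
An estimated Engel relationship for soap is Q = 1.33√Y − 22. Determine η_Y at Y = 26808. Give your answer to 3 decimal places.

0.556

At Y = 26808: Q = 195.763.
dQ/dY = 1.33/(2√Y) = 0.00406153 at this income.
η = (dQ/dY)·(Y/Q) = 0.00406153 × (26808/195.763) = 0.556.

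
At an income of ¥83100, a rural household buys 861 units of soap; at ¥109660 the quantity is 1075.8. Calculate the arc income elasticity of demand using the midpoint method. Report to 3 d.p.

0.805

ΔQ = 1075.8 − 861 = 214.8; midpoint Q̄ = (861 + 1075.8)/2 = 968.4.
ΔI = 109660 − 83100 = 26560; midpoint Ī = (83100 + 109660)/2 = 96380.
η = (ΔQ/Q̄) ÷ (ΔI/Ī) = (214.8/968.4) ÷ (26560/96380) = 0.805.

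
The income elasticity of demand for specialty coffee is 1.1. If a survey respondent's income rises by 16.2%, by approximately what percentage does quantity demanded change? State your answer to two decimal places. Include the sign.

%ΔQ ≈ η × %ΔI = 1.1 × 16.2% = 17.82%.

17.82%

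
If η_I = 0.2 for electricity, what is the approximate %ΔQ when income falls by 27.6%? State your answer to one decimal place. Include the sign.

%ΔQ ≈ η × %ΔI = 0.2 × (-27.6%) = -5.5%.

-5.5%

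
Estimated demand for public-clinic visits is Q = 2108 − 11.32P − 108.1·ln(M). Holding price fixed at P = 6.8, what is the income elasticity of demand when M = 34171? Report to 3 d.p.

At P = 6.8, M = 34171: Q = 902.554.
Holding P constant, ∂Q/∂M = -108.1/M = -0.0031635.
η_M = (∂Q/∂M)·(M/Q) = -0.0031635 × (34171/902.554) = -0.120.

-0.120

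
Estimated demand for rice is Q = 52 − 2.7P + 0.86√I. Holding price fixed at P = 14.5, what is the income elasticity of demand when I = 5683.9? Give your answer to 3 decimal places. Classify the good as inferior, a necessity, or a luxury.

0.417 (necessity)

At P = 14.5, I = 5683.9: Q = 77.687.
Holding P constant, ∂Q/∂I = 0.86/(2√I) = 0.00570355.
η_I = (∂Q/∂I)·(I/Q) = 0.00570355 × (5683.9/77.687) = 0.417.
Since 0 < η < 1, this is a necessity.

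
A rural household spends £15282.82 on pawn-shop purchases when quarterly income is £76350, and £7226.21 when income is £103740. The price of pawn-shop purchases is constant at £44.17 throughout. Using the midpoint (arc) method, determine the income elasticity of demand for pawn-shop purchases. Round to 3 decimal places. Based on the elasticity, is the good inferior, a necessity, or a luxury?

-2.353 (inferior good)

With a constant price, Q₁ = 15282.82/44.17 = 346.000 and Q₂ = 7226.21/44.17 = 163.600 (equivalently, work directly with expenditure since P cancels).
Midpoint %ΔQ = (7226.21 − 15282.82)/11254.52 = -0.71586; midpoint %ΔI = (103740 − 76350)/90045 = 0.30418.
η = -0.71586 / 0.30418 = -2.353.
η < 0 ⇒ inferior good.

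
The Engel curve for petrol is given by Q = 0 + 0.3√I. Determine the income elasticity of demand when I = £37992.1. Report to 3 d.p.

At I = 37992.1: Q = 58.475.
dQ/dI = 0.3/(2√I) = 0.000769564 at this income.
η = (dQ/dI)·(I/Q) = 0.000769564 × (37992.1/58.475) = 0.500.

0.500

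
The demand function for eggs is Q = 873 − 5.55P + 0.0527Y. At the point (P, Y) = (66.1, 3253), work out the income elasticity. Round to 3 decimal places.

0.253

At P = 66.1, Y = 3253: Q = 677.578.
Holding P constant, ∂Q/∂Y = 0.0527.
η_Y = (∂Q/∂Y)·(Y/Q) = 0.0527 × (3253/677.578) = 0.253.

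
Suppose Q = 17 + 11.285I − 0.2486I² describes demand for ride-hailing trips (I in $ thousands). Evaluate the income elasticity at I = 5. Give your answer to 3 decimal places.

At I = 5: Q = 67.2100.
dQ/dI = 11.285 − 0.4972I = 8.79900.
η = (dQ/dI)·(I/Q) = 8.79900 × (5/67.2100) = 0.655.

0.655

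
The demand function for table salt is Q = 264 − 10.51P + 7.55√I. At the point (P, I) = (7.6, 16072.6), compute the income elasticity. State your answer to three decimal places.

0.419

At P = 7.6, I = 16072.6: Q = 1141.296.
Holding P constant, ∂Q/∂I = 7.55/(2√I) = 0.0297765.
η_I = (∂Q/∂I)·(I/Q) = 0.0297765 × (16072.6/1141.296) = 0.419.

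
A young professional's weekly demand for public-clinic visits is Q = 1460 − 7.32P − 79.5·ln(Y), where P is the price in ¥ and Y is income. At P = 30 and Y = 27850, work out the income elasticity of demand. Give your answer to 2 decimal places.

-0.19

At P = 30, Y = 27850: Q = 426.750.
Holding P constant, ∂Q/∂Y = -79.5/Y = -0.00285458.
η_Y = (∂Q/∂Y)·(Y/Q) = -0.00285458 × (27850/426.750) = -0.19.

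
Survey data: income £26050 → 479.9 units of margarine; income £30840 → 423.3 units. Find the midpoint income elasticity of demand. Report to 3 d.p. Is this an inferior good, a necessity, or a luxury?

ΔQ = 423.3 − 479.9 = -56.6; midpoint Q̄ = (479.9 + 423.3)/2 = 451.6.
ΔI = 30840 − 26050 = 4790; midpoint Ī = (26050 + 30840)/2 = 28445.
η = (ΔQ/Q̄) ÷ (ΔI/Ī) = (-56.6/451.6) ÷ (4790/28445) = -0.744.
η < 0 ⇒ inferior good.

-0.744 (inferior good)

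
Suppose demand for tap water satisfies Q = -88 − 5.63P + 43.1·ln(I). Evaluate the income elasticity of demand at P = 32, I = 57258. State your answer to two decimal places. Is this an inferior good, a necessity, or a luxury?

0.21 (necessity)

At P = 32, I = 57258: Q = 204.014.
Holding P constant, ∂Q/∂I = 43.1/I = 0.000752733.
η_I = (∂Q/∂I)·(I/Q) = 0.000752733 × (57258/204.014) = 0.21.
Since 0 < η < 1, this is a necessity.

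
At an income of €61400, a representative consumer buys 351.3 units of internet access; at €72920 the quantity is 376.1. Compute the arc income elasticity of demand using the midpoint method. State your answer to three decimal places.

ΔQ = 376.1 − 351.3 = 24.8; midpoint Q̄ = (351.3 + 376.1)/2 = 363.7.
ΔI = 72920 − 61400 = 11520; midpoint Ī = (61400 + 72920)/2 = 67160.
η = (ΔQ/Q̄) ÷ (ΔI/Ī) = (24.8/363.7) ÷ (11520/67160) = 0.398.

0.398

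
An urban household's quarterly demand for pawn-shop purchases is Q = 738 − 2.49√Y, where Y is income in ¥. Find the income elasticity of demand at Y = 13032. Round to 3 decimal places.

-0.313

At Y = 13032: Q = 453.747.
dQ/dY = -2.49/(2√Y) = -0.010906 at this income.
η = (dQ/dY)·(Y/Q) = -0.010906 × (13032/453.747) = -0.313.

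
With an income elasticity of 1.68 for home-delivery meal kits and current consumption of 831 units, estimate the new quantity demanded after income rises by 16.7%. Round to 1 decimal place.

1064.1

%ΔQ ≈ η × %ΔI = 1.68 × 16.7% = 28.056%.
New Q ≈ 831 × (1 + 0.28056) = 1064.1.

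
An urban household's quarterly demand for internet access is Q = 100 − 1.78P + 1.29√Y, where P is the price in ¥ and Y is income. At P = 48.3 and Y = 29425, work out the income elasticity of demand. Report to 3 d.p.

0.470

At P = 48.3, Y = 29425: Q = 235.309.
Holding P constant, ∂Q/∂Y = 1.29/(2√Y) = 0.00376012.
η_Y = (∂Q/∂Y)·(Y/Q) = 0.00376012 × (29425/235.309) = 0.470.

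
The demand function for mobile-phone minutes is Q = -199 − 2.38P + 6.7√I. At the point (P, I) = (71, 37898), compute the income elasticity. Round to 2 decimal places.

0.70

At P = 71, I = 37898: Q = 936.336.
Holding P constant, ∂Q/∂I = 6.7/(2√I) = 0.0172082.
η_I = (∂Q/∂I)·(I/Q) = 0.0172082 × (37898/936.336) = 0.70.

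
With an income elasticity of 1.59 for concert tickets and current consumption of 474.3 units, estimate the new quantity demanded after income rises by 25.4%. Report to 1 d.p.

665.9

%ΔQ ≈ η × %ΔI = 1.59 × 25.4% = 40.386%.
New Q ≈ 474.3 × (1 + 0.40386) = 665.9.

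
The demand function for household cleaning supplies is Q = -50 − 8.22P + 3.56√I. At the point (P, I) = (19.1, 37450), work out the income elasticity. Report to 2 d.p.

0.71

At P = 19.1, I = 37450: Q = 481.929.
Holding P constant, ∂Q/∂I = 3.56/(2√I) = 0.00919801.
η_I = (∂Q/∂I)·(I/Q) = 0.00919801 × (37450/481.929) = 0.71.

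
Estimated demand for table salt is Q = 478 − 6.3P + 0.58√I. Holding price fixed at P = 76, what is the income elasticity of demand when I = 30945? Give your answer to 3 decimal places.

At P = 76, I = 30945: Q = 101.229.
Holding P constant, ∂Q/∂I = 0.58/(2√I) = 0.00164855.
η_I = (∂Q/∂I)·(I/Q) = 0.00164855 × (30945/101.229) = 0.504.

0.504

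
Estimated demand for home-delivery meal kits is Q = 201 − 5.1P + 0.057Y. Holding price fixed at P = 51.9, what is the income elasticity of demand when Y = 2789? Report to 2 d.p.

At P = 51.9, Y = 2789: Q = 95.283.
Holding P constant, ∂Q/∂Y = 0.057.
η_Y = (∂Q/∂Y)·(Y/Q) = 0.057 × (2789/95.283) = 1.67.

1.67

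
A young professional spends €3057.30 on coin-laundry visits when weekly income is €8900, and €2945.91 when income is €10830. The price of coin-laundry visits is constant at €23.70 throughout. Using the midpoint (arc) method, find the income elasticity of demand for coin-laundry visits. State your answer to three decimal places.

-0.190

With a constant price, Q₁ = 3057.30/23.70 = 129.000 and Q₂ = 2945.91/23.70 = 124.300 (equivalently, work directly with expenditure since P cancels).
Midpoint %ΔQ = (2945.91 − 3057.30)/3001.61 = -0.03711; midpoint %ΔI = (10830 − 8900)/9865 = 0.19564.
η = -0.03711 / 0.19564 = -0.190.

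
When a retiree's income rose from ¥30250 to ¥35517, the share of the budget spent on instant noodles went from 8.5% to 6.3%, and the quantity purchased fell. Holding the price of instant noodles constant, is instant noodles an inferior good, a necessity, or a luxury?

inferior good

Quantity demanded falls as income rises, so η < 0.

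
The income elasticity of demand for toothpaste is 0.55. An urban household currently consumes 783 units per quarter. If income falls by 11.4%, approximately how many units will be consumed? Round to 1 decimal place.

733.9

%ΔQ ≈ η × %ΔI = 0.55 × (-11.4%) = -6.27%.
New Q ≈ 783 × (1 − 0.0627) = 733.9.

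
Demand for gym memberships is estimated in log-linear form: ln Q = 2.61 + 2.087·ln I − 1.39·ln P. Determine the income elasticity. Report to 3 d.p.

2.087

In a log-linear demand, the coefficient on ln I is the income elasticity.
So η = 2.087.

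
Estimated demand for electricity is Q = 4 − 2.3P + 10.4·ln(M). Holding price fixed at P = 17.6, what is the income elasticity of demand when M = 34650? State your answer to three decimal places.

0.144

At P = 17.6, M = 34650: Q = 72.232.
Holding P constant, ∂Q/∂M = 10.4/M = 0.000300144.
η_M = (∂Q/∂M)·(M/Q) = 0.000300144 × (34650/72.232) = 0.144.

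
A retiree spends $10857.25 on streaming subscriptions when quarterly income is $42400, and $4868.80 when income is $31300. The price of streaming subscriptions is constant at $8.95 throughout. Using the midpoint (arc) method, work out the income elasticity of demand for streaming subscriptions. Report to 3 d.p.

2.528

With a constant price, Q₁ = 10857.25/8.95 = 1213.101 and Q₂ = 4868.80/8.95 = 544.000 (equivalently, work directly with expenditure since P cancels).
Midpoint %ΔQ = (4868.80 − 10857.25)/7863.03 = -0.76160; midpoint %ΔI = (31300 − 42400)/36850 = -0.30122.
η = -0.76160 / -0.30122 = 2.528.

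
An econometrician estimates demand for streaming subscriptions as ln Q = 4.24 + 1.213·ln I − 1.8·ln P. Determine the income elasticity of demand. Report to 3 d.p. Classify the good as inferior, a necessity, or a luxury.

1.213 (luxury)

In a log-linear demand, the coefficient on ln I is the income elasticity.
So η = 1.213.
η > 1 ⇒ luxury.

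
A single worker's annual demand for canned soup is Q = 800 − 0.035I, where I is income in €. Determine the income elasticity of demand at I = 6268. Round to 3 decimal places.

-0.378

At I = 6268: Q = 580.620.
dQ/dI = −0.035.
η = (dQ/dI)·(I/Q) = -0.035 × (6268/580.620) = -0.378.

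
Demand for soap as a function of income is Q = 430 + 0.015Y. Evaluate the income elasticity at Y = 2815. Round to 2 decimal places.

At Y = 2815: Q = 472.225.
dQ/dY = 0.015.
η = (dQ/dY)·(Y/Q) = 0.015 × (2815/472.225) = 0.09.

0.09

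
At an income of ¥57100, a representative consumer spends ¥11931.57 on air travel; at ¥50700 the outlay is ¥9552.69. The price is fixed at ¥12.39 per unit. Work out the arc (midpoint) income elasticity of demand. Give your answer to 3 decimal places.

With a constant price, Q₁ = 11931.57/12.39 = 963.000 and Q₂ = 9552.69/12.39 = 771.000 (equivalently, work directly with expenditure since P cancels).
Midpoint %ΔQ = (9552.69 − 11931.57)/10742.13 = -0.22145; midpoint %ΔI = (50700 − 57100)/53900 = -0.11874.
η = -0.22145 / -0.11874 = 1.865.

1.865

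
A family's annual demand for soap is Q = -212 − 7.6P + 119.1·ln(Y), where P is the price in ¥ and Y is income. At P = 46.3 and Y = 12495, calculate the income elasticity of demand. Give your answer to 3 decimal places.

0.213

At P = 46.3, Y = 12495: Q = 559.600.
Holding P constant, ∂Q/∂Y = 119.1/Y = 0.00953181.
η_Y = (∂Q/∂Y)·(Y/Q) = 0.00953181 × (12495/559.600) = 0.213.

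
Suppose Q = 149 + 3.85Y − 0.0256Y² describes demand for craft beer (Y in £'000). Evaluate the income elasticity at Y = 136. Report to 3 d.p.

At Y = 136: Q = 199.1024.
dQ/dY = 3.85 − 0.0512Y = -3.11320.
η = (dQ/dY)·(Y/Q) = -3.11320 × (136/199.1024) = -2.127.

-2.127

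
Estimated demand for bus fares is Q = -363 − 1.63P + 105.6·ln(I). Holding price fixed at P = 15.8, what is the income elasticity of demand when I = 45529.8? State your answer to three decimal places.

0.142

At P = 15.8, I = 45529.8: Q = 743.925.
Holding P constant, ∂Q/∂I = 105.6/I = 0.00231936.
η_I = (∂Q/∂I)·(I/Q) = 0.00231936 × (45529.8/743.925) = 0.142.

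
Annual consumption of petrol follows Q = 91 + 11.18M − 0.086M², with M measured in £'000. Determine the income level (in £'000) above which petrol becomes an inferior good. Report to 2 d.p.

65.00

dQ/dM = 11.18 − 0.172M.
The good is inferior where dQ/dM < 0. Setting dQ/dM = 0 gives M = 11.18 / 0.172 = 65.00.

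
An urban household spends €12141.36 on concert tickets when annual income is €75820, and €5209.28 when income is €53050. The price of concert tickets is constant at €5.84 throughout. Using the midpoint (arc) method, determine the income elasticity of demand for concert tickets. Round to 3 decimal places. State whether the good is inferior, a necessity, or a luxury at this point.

2.261 (luxury)

With a constant price, Q₁ = 12141.36/5.84 = 2079.000 and Q₂ = 5209.28/5.84 = 892.000 (equivalently, work directly with expenditure since P cancels).
Midpoint %ΔQ = (5209.28 − 12141.36)/8675.32 = -0.79906; midpoint %ΔI = (53050 − 75820)/64435 = -0.35338.
η = -0.79906 / -0.35338 = 2.261.
η > 1 ⇒ luxury.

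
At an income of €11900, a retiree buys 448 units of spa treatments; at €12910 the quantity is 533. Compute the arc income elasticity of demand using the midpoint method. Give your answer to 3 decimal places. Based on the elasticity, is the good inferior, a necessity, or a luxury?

ΔQ = 533 − 448 = 85; midpoint Q̄ = (448 + 533)/2 = 490.5.
ΔI = 12910 − 11900 = 1010; midpoint Ī = (11900 + 12910)/2 = 12405.
η = (ΔQ/Q̄) ÷ (ΔI/Ī) = (85/490.5) ÷ (1010/12405) = 2.128.
η > 1 ⇒ luxury.

2.128 (luxury)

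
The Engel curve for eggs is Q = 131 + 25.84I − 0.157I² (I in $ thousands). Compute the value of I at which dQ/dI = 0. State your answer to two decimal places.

dQ/dI = 25.84 − 0.314I.
The good is inferior where dQ/dI < 0. Setting dQ/dI = 0 gives I = 25.84 / 0.314 = 82.29.

82.29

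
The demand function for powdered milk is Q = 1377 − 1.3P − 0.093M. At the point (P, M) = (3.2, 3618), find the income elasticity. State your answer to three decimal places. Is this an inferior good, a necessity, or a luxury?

At P = 3.2, M = 3618: Q = 1036.366.
Holding P constant, ∂Q/∂M = −0.093.
η_M = (∂Q/∂M)·(M/Q) = -0.093 × (3618/1036.366) = -0.325.
Since η < 0, this is an inferior good.

-0.325 (inferior good)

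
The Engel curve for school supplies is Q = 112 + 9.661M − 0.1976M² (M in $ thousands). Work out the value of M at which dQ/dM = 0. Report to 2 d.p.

24.45

dQ/dM = 9.661 − 0.3952M.
The good is inferior where dQ/dM < 0. Setting dQ/dM = 0 gives M = 9.661 / 0.3952 = 24.45.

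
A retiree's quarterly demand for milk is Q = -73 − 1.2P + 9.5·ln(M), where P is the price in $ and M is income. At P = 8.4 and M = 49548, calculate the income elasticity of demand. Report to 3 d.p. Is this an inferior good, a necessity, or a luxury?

At P = 8.4, M = 49548: Q = 19.622.
Holding P constant, ∂Q/∂M = 9.5/M = 0.000191733.
η_M = (∂Q/∂M)·(M/Q) = 0.000191733 × (49548/19.622) = 0.484.
Since 0 < η < 1, this is a necessity.

0.484 (necessity)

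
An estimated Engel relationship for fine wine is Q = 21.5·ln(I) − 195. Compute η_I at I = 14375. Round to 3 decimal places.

1.986

At I = 14375: Q = 10.825.
dQ/dI = 21.5/I = 0.00149565 at this income.
η = (dQ/dI)·(I/Q) = 0.00149565 × (14375/10.825) = 1.986.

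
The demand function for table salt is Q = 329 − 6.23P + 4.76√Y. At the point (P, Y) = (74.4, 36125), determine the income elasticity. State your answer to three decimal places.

At P = 74.4, Y = 36125: Q = 770.201.
Holding P constant, ∂Q/∂Y = 4.76/(2√Y) = 0.012522.
η_Y = (∂Q/∂Y)·(Y/Q) = 0.012522 × (36125/770.201) = 0.587.

0.587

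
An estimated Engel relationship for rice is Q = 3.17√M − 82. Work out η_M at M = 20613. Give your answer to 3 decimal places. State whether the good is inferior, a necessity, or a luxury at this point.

0.610 (necessity)

At M = 20613: Q = 373.124.
dQ/dM = 3.17/(2√M) = 0.0110397 at this income.
η = (dQ/dM)·(M/Q) = 0.0110397 × (20613/373.124) = 0.610.
Since 0 < η < 1, the good is a necessity.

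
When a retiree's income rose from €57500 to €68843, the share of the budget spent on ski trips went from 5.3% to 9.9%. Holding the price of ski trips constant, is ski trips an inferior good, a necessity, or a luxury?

luxury

The budget share rises as income rises, so η > 1.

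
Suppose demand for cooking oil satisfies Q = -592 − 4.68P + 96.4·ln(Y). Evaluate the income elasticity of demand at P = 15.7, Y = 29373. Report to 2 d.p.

0.30

At P = 15.7, Y = 29373: Q = 326.271.
Holding P constant, ∂Q/∂Y = 96.4/Y = 0.00328193.
η_Y = (∂Q/∂Y)·(Y/Q) = 0.00328193 × (29373/326.271) = 0.30.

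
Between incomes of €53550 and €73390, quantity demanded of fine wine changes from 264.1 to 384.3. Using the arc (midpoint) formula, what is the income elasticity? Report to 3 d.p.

ΔQ = 384.3 − 264.1 = 120.2; midpoint Q̄ = (264.1 + 384.3)/2 = 324.2.
ΔI = 73390 − 53550 = 19840; midpoint Ī = (53550 + 73390)/2 = 63470.
η = (ΔQ/Q̄) ÷ (ΔI/Ī) = (120.2/324.2) ÷ (19840/63470) = 1.186.

1.186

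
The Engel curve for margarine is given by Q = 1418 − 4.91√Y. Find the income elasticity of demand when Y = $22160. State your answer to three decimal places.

-0.532

At Y = 22160: Q = 687.086.
dQ/dY = -4.91/(2√Y) = -0.0164917 at this income.
η = (dQ/dY)·(Y/Q) = -0.0164917 × (22160/687.086) = -0.532.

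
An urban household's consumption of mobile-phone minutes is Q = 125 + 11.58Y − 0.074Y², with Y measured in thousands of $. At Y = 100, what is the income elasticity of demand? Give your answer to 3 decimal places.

At Y = 100: Q = 543.0000.
dQ/dY = 11.58 − 0.148Y = -3.22000.
η = (dQ/dY)·(Y/Q) = -3.22000 × (100/543.0000) = -0.593.

-0.593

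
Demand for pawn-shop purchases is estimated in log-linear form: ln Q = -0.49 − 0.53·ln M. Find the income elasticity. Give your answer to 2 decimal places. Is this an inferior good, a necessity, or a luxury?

In a log-linear demand, the coefficient on ln M is the income elasticity.
So η = -0.53.
η < 0 ⇒ inferior good.

-0.53 (inferior good)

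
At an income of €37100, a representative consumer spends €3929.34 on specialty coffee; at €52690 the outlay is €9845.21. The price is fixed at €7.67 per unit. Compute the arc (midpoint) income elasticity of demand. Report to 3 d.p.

2.474

With a constant price, Q₁ = 3929.34/7.67 = 512.300 and Q₂ = 9845.21/7.67 = 1283.600 (equivalently, work directly with expenditure since P cancels).
Midpoint %ΔQ = (9845.21 − 3929.34)/6887.28 = 0.85896; midpoint %ΔI = (52690 − 37100)/44895 = 0.34725.
η = 0.85896 / 0.34725 = 2.474.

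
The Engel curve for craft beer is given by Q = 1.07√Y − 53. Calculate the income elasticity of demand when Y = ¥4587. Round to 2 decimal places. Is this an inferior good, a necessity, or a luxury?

1.86 (luxury)

At Y = 4587: Q = 19.468.
dQ/dY = 1.07/(2√Y) = 0.00789931 at this income.
η = (dQ/dY)·(Y/Q) = 0.00789931 × (4587/19.468) = 1.86.
Since η > 1, the good is a luxury.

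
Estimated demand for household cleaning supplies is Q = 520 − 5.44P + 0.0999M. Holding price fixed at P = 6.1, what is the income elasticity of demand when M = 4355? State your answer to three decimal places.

At P = 6.1, M = 4355: Q = 921.881.
Holding P constant, ∂Q/∂M = 0.0999.
η_M = (∂Q/∂M)·(M/Q) = 0.0999 × (4355/921.881) = 0.472.

0.472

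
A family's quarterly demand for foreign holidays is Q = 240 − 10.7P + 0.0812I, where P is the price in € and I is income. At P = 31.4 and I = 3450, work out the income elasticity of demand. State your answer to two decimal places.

1.52

At P = 31.4, I = 3450: Q = 184.160.
Holding P constant, ∂Q/∂I = 0.0812.
η_I = (∂Q/∂I)·(I/Q) = 0.0812 × (3450/184.160) = 1.52.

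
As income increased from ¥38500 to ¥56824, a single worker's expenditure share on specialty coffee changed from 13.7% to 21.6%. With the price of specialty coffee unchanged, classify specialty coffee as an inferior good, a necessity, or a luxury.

luxury

The budget share rises as income rises, so η > 1.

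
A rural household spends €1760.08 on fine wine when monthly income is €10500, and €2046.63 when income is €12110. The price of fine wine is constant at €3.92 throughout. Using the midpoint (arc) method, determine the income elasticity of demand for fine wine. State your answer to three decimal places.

1.057

With a constant price, Q₁ = 1760.08/3.92 = 449.000 and Q₂ = 2046.63/3.92 = 522.099 (equivalently, work directly with expenditure since P cancels).
Midpoint %ΔQ = (2046.63 − 1760.08)/1903.36 = 0.15055; midpoint %ΔI = (12110 − 10500)/11305 = 0.14241.
η = 0.15055 / 0.14241 = 1.057.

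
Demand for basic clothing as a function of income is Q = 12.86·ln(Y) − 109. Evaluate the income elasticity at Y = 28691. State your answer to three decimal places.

0.559

At Y = 28691: Q = 22.999.
dQ/dY = 12.86/Y = 0.000448224 at this income.
η = (dQ/dY)·(Y/Q) = 0.000448224 × (28691/22.999) = 0.559.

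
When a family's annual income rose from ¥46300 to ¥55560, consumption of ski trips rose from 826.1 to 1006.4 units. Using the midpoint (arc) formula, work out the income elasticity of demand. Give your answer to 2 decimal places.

ΔQ = 1006.4 − 826.1 = 180.3; midpoint Q̄ = (826.1 + 1006.4)/2 = 916.25.
ΔI = 55560 − 46300 = 9260; midpoint Ī = (46300 + 55560)/2 = 50930.
η = (ΔQ/Q̄) ÷ (ΔI/Ī) = (180.3/916.25) ÷ (9260/50930) = 1.08.

1.08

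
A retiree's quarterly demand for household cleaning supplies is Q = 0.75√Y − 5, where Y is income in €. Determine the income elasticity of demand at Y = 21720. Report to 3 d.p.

0.524

At Y = 21720: Q = 105.533.
dQ/dY = 0.75/(2√Y) = 0.00254449 at this income.
η = (dQ/dY)·(Y/Q) = 0.00254449 × (21720/105.533) = 0.524.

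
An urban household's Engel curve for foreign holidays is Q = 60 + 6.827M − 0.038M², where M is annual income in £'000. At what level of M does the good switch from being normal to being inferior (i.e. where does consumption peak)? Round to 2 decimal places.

89.83

dQ/dM = 6.827 − 0.076M.
The good is inferior where dQ/dM < 0. Setting dQ/dM = 0 gives M = 6.827 / 0.076 = 89.83.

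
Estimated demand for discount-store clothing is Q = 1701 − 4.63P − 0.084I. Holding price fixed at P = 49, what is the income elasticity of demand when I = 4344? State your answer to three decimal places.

-0.329

At P = 49, I = 4344: Q = 1109.234.
Holding P constant, ∂Q/∂I = −0.084.
η_I = (∂Q/∂I)·(I/Q) = -0.084 × (4344/1109.234) = -0.329.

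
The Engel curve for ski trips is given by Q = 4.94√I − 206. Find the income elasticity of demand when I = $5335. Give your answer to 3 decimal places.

1.165

At I = 5335: Q = 154.823.
dQ/dI = 4.94/(2√I) = 0.0338166 at this income.
η = (dQ/dI)·(I/Q) = 0.0338166 × (5335/154.823) = 1.165.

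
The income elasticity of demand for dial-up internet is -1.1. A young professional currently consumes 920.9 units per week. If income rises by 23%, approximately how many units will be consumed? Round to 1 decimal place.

%ΔQ ≈ η × %ΔI = -1.1 × 23% = -25.3%.
New Q ≈ 920.9 × (1 − 0.253) = 687.9.

687.9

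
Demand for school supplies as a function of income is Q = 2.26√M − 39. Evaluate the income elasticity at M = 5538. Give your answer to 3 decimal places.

At M = 5538: Q = 129.184.
dQ/dM = 2.26/(2√M) = 0.0151846 at this income.
η = (dQ/dM)·(M/Q) = 0.0151846 × (5538/129.184) = 0.651.

0.651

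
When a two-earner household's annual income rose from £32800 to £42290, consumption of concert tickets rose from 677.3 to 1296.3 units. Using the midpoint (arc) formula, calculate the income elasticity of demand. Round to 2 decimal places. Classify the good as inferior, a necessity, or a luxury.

ΔQ = 1296.3 − 677.3 = 619; midpoint Q̄ = (677.3 + 1296.3)/2 = 986.8.
ΔI = 42290 − 32800 = 9490; midpoint Ī = (32800 + 42290)/2 = 37545.
η = (ΔQ/Q̄) ÷ (ΔI/Ī) = (619/986.8) ÷ (9490/37545) = 2.48.
η > 1 ⇒ luxury.

2.48 (luxury)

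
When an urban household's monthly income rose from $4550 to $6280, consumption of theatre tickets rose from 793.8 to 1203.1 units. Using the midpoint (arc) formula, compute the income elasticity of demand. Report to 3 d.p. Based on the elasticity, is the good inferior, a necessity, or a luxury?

ΔQ = 1203.1 − 793.8 = 409.3; midpoint Q̄ = (793.8 + 1203.1)/2 = 998.45.
ΔI = 6280 − 4550 = 1730; midpoint Ī = (4550 + 6280)/2 = 5415.
η = (ΔQ/Q̄) ÷ (ΔI/Ī) = (409.3/998.45) ÷ (1730/5415) = 1.283.
η > 1 ⇒ luxury.

1.283 (luxury)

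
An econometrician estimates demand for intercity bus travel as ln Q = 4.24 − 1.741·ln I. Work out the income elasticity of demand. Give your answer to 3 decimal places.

In a log-linear demand, the coefficient on ln I is the income elasticity.
So η = -1.741.

-1.741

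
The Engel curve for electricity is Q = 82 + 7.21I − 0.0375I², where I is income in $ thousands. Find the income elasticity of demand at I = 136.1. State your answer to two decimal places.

-1.11

At I = 136.1: Q = 368.6606.
dQ/dI = 7.21 − 0.075I = -2.99750.
η = (dQ/dI)·(I/Q) = -2.99750 × (136.1/368.6606) = -1.11.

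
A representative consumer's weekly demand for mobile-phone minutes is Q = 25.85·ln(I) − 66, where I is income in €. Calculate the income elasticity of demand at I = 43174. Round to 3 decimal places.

At I = 43174: Q = 209.897.
dQ/dI = 25.85/I = 0.00059874 at this income.
η = (dQ/dI)·(I/Q) = 0.00059874 × (43174/209.897) = 0.123.

0.123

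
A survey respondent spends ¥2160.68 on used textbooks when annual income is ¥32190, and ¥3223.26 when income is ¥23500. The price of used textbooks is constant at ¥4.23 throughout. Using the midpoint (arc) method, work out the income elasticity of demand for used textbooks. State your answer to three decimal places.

With a constant price, Q₁ = 2160.68/4.23 = 510.799 and Q₂ = 3223.26/4.23 = 762.000 (equivalently, work directly with expenditure since P cancels).
Midpoint %ΔQ = (3223.26 − 2160.68)/2691.97 = 0.39472; midpoint %ΔI = (23500 − 32190)/27845 = -0.31208.
η = 0.39472 / -0.31208 = -1.265.

-1.265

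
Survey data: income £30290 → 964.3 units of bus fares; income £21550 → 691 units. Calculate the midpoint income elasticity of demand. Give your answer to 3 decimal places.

ΔQ = 691 − 964.3 = -273.3; midpoint Q̄ = (964.3 + 691)/2 = 827.65.
ΔI = 21550 − 30290 = -8740; midpoint Ī = (30290 + 21550)/2 = 25920.
η = (ΔQ/Q̄) ÷ (ΔI/Ī) = (-273.3/827.65) ÷ (-8740/25920) = 0.979.

0.979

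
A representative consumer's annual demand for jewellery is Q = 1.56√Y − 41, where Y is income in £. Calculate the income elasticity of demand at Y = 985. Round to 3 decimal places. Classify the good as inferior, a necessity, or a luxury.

3.075 (luxury)

At Y = 985: Q = 7.960.
dQ/dY = 1.56/(2√Y) = 0.0248529 at this income.
η = (dQ/dY)·(Y/Q) = 0.0248529 × (985/7.960) = 3.075.
Since η > 1, the good is a luxury.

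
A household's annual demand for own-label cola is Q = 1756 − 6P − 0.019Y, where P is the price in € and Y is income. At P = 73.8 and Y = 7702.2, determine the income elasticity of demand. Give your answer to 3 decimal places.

-0.125

At P = 73.8, Y = 7702.2: Q = 1166.858.
Holding P constant, ∂Q/∂Y = −0.019.
η_Y = (∂Q/∂Y)·(Y/Q) = -0.019 × (7702.2/1166.858) = -0.125.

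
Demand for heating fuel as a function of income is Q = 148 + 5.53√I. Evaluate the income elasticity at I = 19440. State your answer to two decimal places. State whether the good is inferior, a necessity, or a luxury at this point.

At I = 19440: Q = 919.034.
dQ/dI = 5.53/(2√I) = 0.0198311 at this income.
η = (dQ/dI)·(I/Q) = 0.0198311 × (19440/919.034) = 0.42.
Since 0 < η < 1, the good is a necessity.

0.42 (necessity)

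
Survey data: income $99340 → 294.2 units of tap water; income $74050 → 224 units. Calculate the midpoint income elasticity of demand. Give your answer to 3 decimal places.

ΔQ = 224 − 294.2 = -70.2; midpoint Q̄ = (294.2 + 224)/2 = 259.1.
ΔI = 74050 − 99340 = -25290; midpoint Ī = (99340 + 74050)/2 = 86695.
η = (ΔQ/Q̄) ÷ (ΔI/Ī) = (-70.2/259.1) ÷ (-25290/86695) = 0.929.

0.929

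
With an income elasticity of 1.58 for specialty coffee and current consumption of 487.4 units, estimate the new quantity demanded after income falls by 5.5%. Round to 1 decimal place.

445.0

%ΔQ ≈ η × %ΔI = 1.58 × (-5.5%) = -8.69%.
New Q ≈ 487.4 × (1 − 0.0869) = 445.0.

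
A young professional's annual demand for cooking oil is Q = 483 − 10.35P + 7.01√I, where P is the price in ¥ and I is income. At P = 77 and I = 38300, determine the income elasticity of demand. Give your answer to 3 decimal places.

0.648

At P = 77, I = 38300: Q = 1057.934.
Holding P constant, ∂Q/∂I = 7.01/(2√I) = 0.0179097.
η_I = (∂Q/∂I)·(I/Q) = 0.0179097 × (38300/1057.934) = 0.648.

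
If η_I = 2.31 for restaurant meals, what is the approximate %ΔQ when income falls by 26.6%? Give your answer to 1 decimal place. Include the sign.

-61.4%

%ΔQ ≈ η × %ΔI = 2.31 × (-26.6%) = -61.4%.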